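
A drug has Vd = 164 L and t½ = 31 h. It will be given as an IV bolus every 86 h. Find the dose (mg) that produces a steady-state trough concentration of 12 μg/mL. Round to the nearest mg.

τ/t½ = 86/31 ≈ 2.7742, so f = (1/2)^(86/31) ≈ 0.146179.
Cmin,ss = (D/Vd)·f/(1−f), so D = Cmin,ss·Vd·(1−f)/f.
D = 12 × 164 × (1−f)/f ≈ 12 × 164 × 5.84093 ≈ 11494.95 mg.

11495 mg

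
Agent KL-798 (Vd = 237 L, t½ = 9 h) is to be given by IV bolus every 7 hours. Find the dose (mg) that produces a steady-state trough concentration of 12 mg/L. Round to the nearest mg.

τ/t½ = 7/9 ≈ 0.77778, so f = (1/2)^(7/9) ≈ 0.583265.
Cmin,ss = (D/Vd)·f/(1−f), so D = Cmin,ss·Vd·(1−f)/f.
D = 12 × 237 × (1−f)/f ≈ 12 × 237 × 0.71449 ≈ 2032.01 mg.

2032 mg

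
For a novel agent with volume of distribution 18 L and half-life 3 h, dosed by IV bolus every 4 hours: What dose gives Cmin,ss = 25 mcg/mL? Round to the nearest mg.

684 mg

τ/t½ = 4/3 ≈ 1.3333, so f = (1/2)^(4/3) ≈ 0.396850.
Cmin,ss = (D/Vd)·f/(1−f), so D = Cmin,ss·Vd·(1−f)/f.
D = 25 × 18 × (1−f)/f ≈ 25 × 18 × 1.51984 ≈ 683.93 mg.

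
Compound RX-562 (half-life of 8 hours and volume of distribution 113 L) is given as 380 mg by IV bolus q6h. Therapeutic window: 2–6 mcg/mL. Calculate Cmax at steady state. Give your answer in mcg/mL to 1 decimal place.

8.3 mcg/mL

Over one 6-h interval, 6/8 ≈ 0.75 half-lives elapse, leaving f ≈ 0.5946 of each dose.
At steady state, accumulation factor R = 1/(1 − e^(−kτ)) ≈ 2.4667.
Each bolus raises the concentration by D/Vd = 380/113 ≈ 3.363 mcg/mL.
Steady-state peak Cmax,ss = C₀·R ≈ 3.363 × 2.4667 ≈ 8.296 mcg/mL.
Peak 8.3 mcg/mL vs MTC 6 mcg/mL: exceeds toxic threshold.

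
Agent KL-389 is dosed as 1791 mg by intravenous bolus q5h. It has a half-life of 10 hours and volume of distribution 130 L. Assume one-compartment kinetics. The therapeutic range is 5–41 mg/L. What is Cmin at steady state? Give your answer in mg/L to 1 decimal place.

τ/t½ = 5/10 ≈ 0.5, so fraction remaining f = (1/2)^(5/10) ≈ 0.7071.
Each bolus raises the concentration by D/Vd = 1791/130 ≈ 13.777 mg/L.
Steady-state trough Cmin,ss = C₀·f/(1−f) ≈ 13.777 × 0.7071/0.2929 ≈ 33.260 mg/L.
Trough 33.3 mg/L vs MEC 5 mg/L: adequate.

33.3 mg/L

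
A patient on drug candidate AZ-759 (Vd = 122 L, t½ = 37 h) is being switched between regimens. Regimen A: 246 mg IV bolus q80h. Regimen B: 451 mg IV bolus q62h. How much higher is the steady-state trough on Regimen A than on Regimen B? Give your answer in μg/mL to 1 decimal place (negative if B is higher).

-1.1 μg/mL

Regimen A: f = (1/2)^(80/37) ≈ 0.2234; Cmin,ss = (246/122)·f/(1−f) ≈ 0.580 μg/mL.
Regimen B: f = (1/2)^(62/37) ≈ 0.3130; Cmin,ss = (451/122)·f/(1−f) ≈ 1.684 μg/mL.
Difference ≈ 0.580 − 1.684 ≈ -1.104 μg/mL.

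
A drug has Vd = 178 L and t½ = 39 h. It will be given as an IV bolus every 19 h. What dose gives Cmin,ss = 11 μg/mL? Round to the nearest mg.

787 mg

τ/t½ = 19/39 ≈ 0.48718, so f = (1/2)^(19/39) ≈ 0.713418.
Cmin,ss = (D/Vd)·f/(1−f), so D = Cmin,ss·Vd·(1−f)/f.
D = 11 × 178 × (1−f)/f ≈ 11 × 178 × 0.40170 ≈ 786.53 mg.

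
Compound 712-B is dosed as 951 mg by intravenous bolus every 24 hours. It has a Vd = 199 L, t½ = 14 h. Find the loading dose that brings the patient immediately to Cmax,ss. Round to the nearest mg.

1368 mg

f = (1/2)^(24/14) ≈ 0.304753; accumulation ratio R = 1/(1−f) ≈ 1.43834.
Loading dose to hit Cmax,ss on first dose: D_load = D_maint·R ≈ 951 × 1.43834 ≈ 1367.86 mg.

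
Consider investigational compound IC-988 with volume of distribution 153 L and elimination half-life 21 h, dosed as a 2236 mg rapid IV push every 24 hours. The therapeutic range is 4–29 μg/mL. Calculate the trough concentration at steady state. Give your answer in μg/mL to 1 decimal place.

Over one 24-h interval, 24/21 ≈ 1.1429 half-lives elapse, leaving f ≈ 0.4529 of each dose.
Accumulation ratio R = 1/(1 − f) ≈ 1/0.5471 ≈ 1.8278.
Single-dose peak C₀ = D/Vd = 2236/153 ≈ 14.614 μg/mL.
Steady-state peak Cmax,ss = C₀·R ≈ 14.614 × 1.8278 ≈ 26.711 μg/mL.
One interval later, Cmin,ss = Cmax,ss·e^(−kτ) ≈ 26.711 × 0.4529 ≈ 12.097 μg/mL.
Trough 12.1 μg/mL vs MEC 4 μg/mL: adequate.

12.1 μg/mL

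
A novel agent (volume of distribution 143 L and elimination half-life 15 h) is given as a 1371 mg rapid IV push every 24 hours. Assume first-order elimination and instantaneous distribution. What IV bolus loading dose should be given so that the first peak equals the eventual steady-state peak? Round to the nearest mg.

f = (1/2)^(24/15) ≈ 0.329877; accumulation ratio R = 1/(1−f) ≈ 1.49226.
Loading dose to hit Cmax,ss on first dose: D_load = D_maint·R ≈ 1371 × 1.49226 ≈ 2045.89 mg.

2046 mg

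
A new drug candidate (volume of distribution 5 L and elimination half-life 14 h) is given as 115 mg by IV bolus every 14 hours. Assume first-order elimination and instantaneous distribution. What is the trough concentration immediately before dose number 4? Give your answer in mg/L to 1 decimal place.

20.1 mg/L

f = (1/2)^(τ/t½) = (1/2)^(14/14) ≈ 0.5000.
C₀ = D/Vd = 115/5 ≈ 23.000 mg/L.
Before the 4th dose, 3 doses have been given. Superposition: Cmin = C₀·(f + f² + … + f^3).
≈ 23.000 × (0.5000 + 0.2500 + 0.1250) ≈ 23.000 × 0.8750 ≈ 20.125 mg/L.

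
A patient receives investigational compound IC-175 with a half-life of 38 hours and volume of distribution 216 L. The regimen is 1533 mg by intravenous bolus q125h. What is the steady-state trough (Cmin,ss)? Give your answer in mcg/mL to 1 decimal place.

0.8 mcg/mL

k = ln2/t½ = ln2/38 ≈ 0.018241 h⁻¹; fraction remaining f = e^(−kτ) = e^(−0.018241×125) ≈ 0.1023.
Accumulation ratio R = 1/(1 − f) ≈ 1/0.8977 ≈ 1.1140.
Each bolus raises the concentration by D/Vd = 1533/216 ≈ 7.097 mcg/mL.
Cmax,ss = C₀/(1 − f) ≈ 7.097/0.8977 ≈ 7.906 mcg/mL.
Steady-state trough Cmin,ss = Cmax,ss·f ≈ 7.906 × 0.1023 ≈ 0.809 mcg/mL.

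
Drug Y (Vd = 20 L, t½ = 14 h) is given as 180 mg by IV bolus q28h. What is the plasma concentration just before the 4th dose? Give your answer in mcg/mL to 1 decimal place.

3.0 mcg/mL

f = (1/2)^(τ/t½) = (1/2)^(28/14) ≈ 0.2500.
C₀ = D/Vd = 180/20 ≈ 9.000 mcg/mL.
Before the 4th dose, 3 doses have been given. Superposition: Cmin = C₀·(f + f² + … + f^3).
≈ 9.000 × (0.2500 + 0.0625 + 0.0156) ≈ 9.000 × 0.3281 ≈ 2.953 mcg/mL.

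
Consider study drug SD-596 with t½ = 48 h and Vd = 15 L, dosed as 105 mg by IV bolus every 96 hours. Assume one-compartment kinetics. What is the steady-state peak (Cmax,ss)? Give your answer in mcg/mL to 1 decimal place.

τ = 96 h = 2 half-lives, so f = (1/2)^2 = 0.25.
Accumulation ratio R = 1/(1 − f) = 1/0.75 = 4/3.
Single-dose peak C₀ = D/Vd = 105/15 = 7 mcg/mL.
Steady-state peak Cmax,ss = C₀·R = 7 × 4/3 ≈ 9.333 mcg/mL.

9.3 mcg/mL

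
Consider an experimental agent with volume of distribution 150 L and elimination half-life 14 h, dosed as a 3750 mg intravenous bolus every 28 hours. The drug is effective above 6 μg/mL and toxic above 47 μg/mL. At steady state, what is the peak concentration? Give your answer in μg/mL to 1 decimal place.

τ = 28 h = 2 half-lives, so f = (1/2)^2 = 0.25.
Accumulation ratio R = 1/(1 − f) = 1/0.75 = 4/3.
Single-dose peak C₀ = D/Vd = 3750/150 = 25 μg/mL.
Steady-state peak Cmax,ss = C₀·R = 25 × 4/3 ≈ 33.333 μg/mL.
Peak 33.3 μg/mL vs MTC 47 μg/mL: below toxic threshold.

33.3 μg/mL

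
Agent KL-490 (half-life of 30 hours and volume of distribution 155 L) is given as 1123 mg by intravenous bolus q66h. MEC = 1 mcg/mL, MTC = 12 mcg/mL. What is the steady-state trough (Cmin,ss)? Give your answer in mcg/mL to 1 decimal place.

2.0 mcg/mL

τ/t½ = 66/30 ≈ 2.2, so fraction remaining f = (1/2)^(66/30) ≈ 0.2176.
Accumulation ratio R = 1/(1 − f) ≈ 1/0.7824 ≈ 1.2781.
Single-dose peak C₀ = D/Vd = 1123/155 ≈ 7.245 mcg/mL.
Steady-state peak Cmax,ss = C₀·R ≈ 7.245 × 1.2781 ≈ 9.260 mcg/mL.
Steady-state trough Cmin,ss = Cmax,ss·f ≈ 9.260 × 0.2176 ≈ 2.015 mcg/mL.
Trough 2.0 mcg/mL vs MEC 1 mcg/mL: adequate.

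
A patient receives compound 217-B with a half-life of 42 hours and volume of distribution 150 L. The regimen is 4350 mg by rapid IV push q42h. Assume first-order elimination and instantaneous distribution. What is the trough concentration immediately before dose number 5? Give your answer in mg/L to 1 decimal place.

f = (1/2)^(τ/t½) = (1/2)^(42/42) ≈ 0.5000.
C₀ = D/Vd = 4350/150 ≈ 29.000 mg/L.
Before the 5th dose, 4 doses have been given. Superposition: Cmin = C₀·(f + f² + … + f^4).
≈ 29.000 × (0.5000 + 0.2500 + 0.1250 + 0.0625) ≈ 29.000 × 0.9375 ≈ 27.188 mg/L.

27.2 mg/L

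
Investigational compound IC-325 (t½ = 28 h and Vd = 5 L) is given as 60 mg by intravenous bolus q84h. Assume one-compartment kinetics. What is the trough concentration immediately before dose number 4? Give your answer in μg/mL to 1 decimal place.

1.7 μg/mL

f = (1/2)^(τ/t½) = (1/2)^(84/28) ≈ 0.1250.
C₀ = D/Vd = 60/5 ≈ 12.000 μg/mL.
Before the 4th dose, 3 doses have been given. Superposition: Cmin = C₀·(f + f² + … + f^3).
≈ 12.000 × (0.1250 + 0.0156 + 0.0020) ≈ 12.000 × 0.1426 ≈ 1.711 μg/mL.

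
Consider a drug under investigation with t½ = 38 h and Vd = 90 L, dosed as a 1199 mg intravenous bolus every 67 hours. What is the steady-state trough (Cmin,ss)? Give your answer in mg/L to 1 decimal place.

5.6 mg/L

τ/t½ = 67/38 ≈ 1.7632, so fraction remaining f = (1/2)^(67/38) ≈ 0.2946.
Each bolus raises the concentration by D/Vd = 1199/90 ≈ 13.322 mg/L.
Steady-state trough Cmin,ss = C₀·f/(1−f) ≈ 13.322 × 0.2946/0.7054 ≈ 5.564 mg/L.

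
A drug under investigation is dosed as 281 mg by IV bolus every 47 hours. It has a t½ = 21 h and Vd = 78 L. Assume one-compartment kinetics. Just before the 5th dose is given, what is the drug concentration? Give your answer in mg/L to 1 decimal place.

1.0 mg/L

f = (1/2)^(τ/t½) = (1/2)^(47/21) ≈ 0.2120.
C₀ = D/Vd = 281/78 ≈ 3.603 mg/L.
Before the 5th dose, 4 doses have been given. Superposition: Cmin = C₀·(f + f² + … + f^4).
≈ 3.603 × (0.2120 + 0.0449 + 0.0095 + 0.0020) ≈ 3.603 × 0.2684 ≈ 0.967 mg/L.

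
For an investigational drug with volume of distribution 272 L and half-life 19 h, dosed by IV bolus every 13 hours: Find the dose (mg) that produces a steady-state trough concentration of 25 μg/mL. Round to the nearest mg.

τ/t½ = 13/19 ≈ 0.68421, so f = (1/2)^(13/19) ≈ 0.622346.
Cmin,ss = (D/Vd)·f/(1−f), so D = Cmin,ss·Vd·(1−f)/f.
D = 25 × 272 × (1−f)/f ≈ 25 × 272 × 0.60682 ≈ 4126.38 mg.

4126 mg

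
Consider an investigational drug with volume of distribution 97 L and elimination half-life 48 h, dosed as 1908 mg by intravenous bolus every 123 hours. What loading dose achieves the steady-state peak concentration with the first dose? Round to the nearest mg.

2297 mg

f = (1/2)^(123/48) ≈ 0.169282; accumulation ratio R = 1/(1−f) ≈ 1.20378.
Loading dose to hit Cmax,ss on first dose: D_load = D_maint·R ≈ 1908 × 1.20378 ≈ 2296.81 mg.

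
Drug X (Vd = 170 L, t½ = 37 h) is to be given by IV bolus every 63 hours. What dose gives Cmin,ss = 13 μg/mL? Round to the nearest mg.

4984 mg

τ/t½ = 63/37 ≈ 1.7027, so f = (1/2)^(63/37) ≈ 0.307210.
Cmin,ss = (D/Vd)·f/(1−f), so D = Cmin,ss·Vd·(1−f)/f.
D = 13 × 170 × (1−f)/f ≈ 13 × 170 × 2.25510 ≈ 4983.77 mg.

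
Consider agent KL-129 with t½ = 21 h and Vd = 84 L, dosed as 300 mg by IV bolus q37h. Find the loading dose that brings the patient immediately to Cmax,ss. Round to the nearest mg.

f = (1/2)^(37/21) ≈ 0.294859; accumulation ratio R = 1/(1−f) ≈ 1.41816.
Loading dose to hit Cmax,ss on first dose: D_load = D_maint·R ≈ 300 × 1.41816 ≈ 425.45 mg.

425 mg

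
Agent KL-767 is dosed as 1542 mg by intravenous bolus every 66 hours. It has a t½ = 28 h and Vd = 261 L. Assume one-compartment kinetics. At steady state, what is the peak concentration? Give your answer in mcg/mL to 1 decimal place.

7.3 mcg/mL

Over one 66-h interval, 66/28 ≈ 2.3571 half-lives elapse, leaving f ≈ 0.1952 of each dose.
At steady state, accumulation factor R = 1/(1 − e^(−kτ)) ≈ 1.2425.
Single-dose peak C₀ = D/Vd = 1542/261 ≈ 5.908 mcg/mL.
Steady-state peak Cmax,ss = C₀·R ≈ 5.908 × 1.2425 ≈ 7.341 mcg/mL.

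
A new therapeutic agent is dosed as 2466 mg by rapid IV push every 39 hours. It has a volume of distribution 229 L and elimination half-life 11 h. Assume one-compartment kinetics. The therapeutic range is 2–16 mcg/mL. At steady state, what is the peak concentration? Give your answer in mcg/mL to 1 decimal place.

11.8 mcg/mL

τ/t½ = 39/11 ≈ 3.5455, so fraction remaining f = (1/2)^(39/11) ≈ 0.0856.
Accumulation ratio R = 1/(1 − f) ≈ 1/0.9144 ≈ 1.0936.
Each bolus raises the concentration by D/Vd = 2466/229 ≈ 10.769 mcg/mL.
Steady-state peak Cmax,ss = C₀·R ≈ 10.769 × 1.0936 ≈ 11.777 mcg/mL.
Peak 11.8 mcg/mL vs MTC 16 mcg/mL: below toxic threshold.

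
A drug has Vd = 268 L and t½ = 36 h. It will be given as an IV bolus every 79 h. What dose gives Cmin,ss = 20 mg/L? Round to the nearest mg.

τ/t½ = 79/36 ≈ 2.1944, so f = (1/2)^(79/36) ≈ 0.218477.
Cmin,ss = (D/Vd)·f/(1−f), so D = Cmin,ss·Vd·(1−f)/f.
D = 20 × 268 × (1−f)/f ≈ 20 × 268 × 3.57714 ≈ 19173.47 mg.

19173 mg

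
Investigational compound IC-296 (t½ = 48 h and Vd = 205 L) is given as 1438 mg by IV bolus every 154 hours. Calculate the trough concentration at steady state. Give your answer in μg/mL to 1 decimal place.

k = ln2/t½ = ln2/48 ≈ 0.014441 h⁻¹; fraction remaining f = e^(−kτ) = e^(−0.014441×154) ≈ 0.1082.
At steady state, accumulation factor R = 1/(1 − e^(−kτ)) ≈ 1.1213.
Each bolus raises the concentration by D/Vd = 1438/205 ≈ 7.015 μg/mL.
Cmax,ss = C₀/(1 − f) ≈ 7.015/0.8918 ≈ 7.866 μg/mL.
One interval later, Cmin,ss = Cmax,ss·e^(−kτ) ≈ 7.866 × 0.1082 ≈ 0.851 μg/mL.

0.9 μg/mL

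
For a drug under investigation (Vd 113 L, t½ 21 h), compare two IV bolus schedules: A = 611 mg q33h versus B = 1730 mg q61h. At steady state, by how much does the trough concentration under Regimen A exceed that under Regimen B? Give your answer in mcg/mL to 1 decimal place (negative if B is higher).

0.4 mcg/mL

Regimen A: f = (1/2)^(33/21) ≈ 0.3365; Cmin,ss = (611/113)·f/(1−f) ≈ 2.742 mcg/mL.
Regimen B: f = (1/2)^(61/21) ≈ 0.1335; Cmin,ss = (1730/113)·f/(1−f) ≈ 2.359 mcg/mL.
Difference ≈ 2.742 − 2.359 ≈ 0.383 mcg/mL.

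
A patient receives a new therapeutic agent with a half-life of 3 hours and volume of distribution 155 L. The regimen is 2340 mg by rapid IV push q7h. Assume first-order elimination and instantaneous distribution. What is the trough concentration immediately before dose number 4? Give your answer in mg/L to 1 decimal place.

f = (1/2)^(τ/t½) = (1/2)^(7/3) ≈ 0.1984.
C₀ = D/Vd = 2340/155 ≈ 15.097 mg/L.
Before the 4th dose, 3 doses have been given. Superposition: Cmin = C₀·(f + f² + … + f^3).
≈ 15.097 × (0.1984 + 0.0394 + 0.0078) ≈ 15.097 × 0.2456 ≈ 3.708 mg/L.

3.7 mg/L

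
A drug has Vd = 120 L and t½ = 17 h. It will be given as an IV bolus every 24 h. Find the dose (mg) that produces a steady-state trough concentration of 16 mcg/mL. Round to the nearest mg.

3188 mg

τ/t½ = 24/17 ≈ 1.4118, so f = (1/2)^(24/17) ≈ 0.375852.
Cmin,ss = (D/Vd)·f/(1−f), so D = Cmin,ss·Vd·(1−f)/f.
D = 16 × 120 × (1−f)/f ≈ 16 × 120 × 1.66062 ≈ 3188.39 mg.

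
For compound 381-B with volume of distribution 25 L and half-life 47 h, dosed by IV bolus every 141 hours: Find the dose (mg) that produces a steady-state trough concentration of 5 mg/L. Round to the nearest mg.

875 mg

τ/t½ = 141/47 ≈ 3, so f = (1/2)^(141/47) ≈ 0.125000.
Cmin,ss = (D/Vd)·f/(1−f), so D = Cmin,ss·Vd·(1−f)/f.
D = 5 × 25 × (1−f)/f ≈ 5 × 25 × 7.00000 ≈ 875.00 mg.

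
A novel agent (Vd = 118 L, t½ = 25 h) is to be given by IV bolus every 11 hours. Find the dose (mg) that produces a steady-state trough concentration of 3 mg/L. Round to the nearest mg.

τ/t½ = 11/25 ≈ 0.44, so f = (1/2)^(11/25) ≈ 0.737135.
Cmin,ss = (D/Vd)·f/(1−f), so D = Cmin,ss·Vd·(1−f)/f.
D = 3 × 118 × (1−f)/f ≈ 3 × 118 × 0.35660 ≈ 126.24 mg.

126 mg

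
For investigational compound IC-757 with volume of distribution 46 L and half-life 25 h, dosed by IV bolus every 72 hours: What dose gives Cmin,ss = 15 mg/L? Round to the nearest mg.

τ/t½ = 72/25 ≈ 2.88, so f = (1/2)^(72/25) ≈ 0.135842.
Cmin,ss = (D/Vd)·f/(1−f), so D = Cmin,ss·Vd·(1−f)/f.
D = 15 × 46 × (1−f)/f ≈ 15 × 46 × 6.36149 ≈ 4389.43 mg.

4389 mg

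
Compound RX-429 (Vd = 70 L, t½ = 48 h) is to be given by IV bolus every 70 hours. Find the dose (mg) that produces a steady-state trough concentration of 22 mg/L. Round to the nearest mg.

2692 mg

τ/t½ = 70/48 ≈ 1.4583, so f = (1/2)^(70/48) ≈ 0.363913.
Cmin,ss = (D/Vd)·f/(1−f), so D = Cmin,ss·Vd·(1−f)/f.
D = 22 × 70 × (1−f)/f ≈ 22 × 70 × 1.74791 ≈ 2691.78 mg.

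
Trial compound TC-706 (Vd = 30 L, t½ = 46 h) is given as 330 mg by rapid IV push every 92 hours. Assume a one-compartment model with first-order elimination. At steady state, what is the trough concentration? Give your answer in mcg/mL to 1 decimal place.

The dosing interval is 2 half-lives, so f = 2^(−2) = 0.25.
Accumulation ratio R = 1/(1 − f) = 1/0.75 = 4/3.
Single-dose peak C₀ = D/Vd = 330/30 = 11 mcg/mL.
Steady-state peak Cmax,ss = C₀·R = 11 × 4/3 ≈ 14.667 mcg/mL.
Steady-state trough Cmin,ss = Cmax,ss·f ≈ 14.667 × 0.25 ≈ 3.667 mcg/mL.

3.7 mcg/mL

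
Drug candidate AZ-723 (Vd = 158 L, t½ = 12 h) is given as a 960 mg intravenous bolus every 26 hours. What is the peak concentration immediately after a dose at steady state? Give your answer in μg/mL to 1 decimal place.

7.8 μg/mL

Over one 26-h interval, 26/12 ≈ 2.1667 half-lives elapse, leaving f ≈ 0.2227 of each dose.
At steady state, accumulation factor R = 1/(1 − e^(−kτ)) ≈ 1.2865.
Each bolus raises the concentration by D/Vd = 960/158 ≈ 6.076 μg/mL.
Steady-state peak Cmax,ss = C₀·R ≈ 6.076 × 1.2865 ≈ 7.817 μg/mL.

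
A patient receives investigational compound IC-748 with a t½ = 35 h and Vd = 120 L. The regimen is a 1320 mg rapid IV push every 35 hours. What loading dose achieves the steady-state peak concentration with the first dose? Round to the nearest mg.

2640 mg

f = (1/2)^(35/35) ≈ 0.500000; accumulation ratio R = 1/(1−f) ≈ 2.00000.
Loading dose to hit Cmax,ss on first dose: D_load = D_maint·R ≈ 1320 × 2.00000 ≈ 2640.00 mg.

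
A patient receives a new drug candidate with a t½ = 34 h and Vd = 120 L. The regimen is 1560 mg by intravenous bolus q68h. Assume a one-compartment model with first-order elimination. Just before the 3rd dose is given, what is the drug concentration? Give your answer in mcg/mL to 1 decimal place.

f = (1/2)^(τ/t½) = (1/2)^(68/34) ≈ 0.2500.
C₀ = D/Vd = 1560/120 ≈ 13.000 mcg/mL.
Before the 3rd dose, 2 doses have been given. Superposition: Cmin = C₀·(f + f²).
≈ 13.000 × (0.2500 + 0.0625) ≈ 13.000 × 0.3125 ≈ 4.062 mcg/mL.

4.1 mcg/mL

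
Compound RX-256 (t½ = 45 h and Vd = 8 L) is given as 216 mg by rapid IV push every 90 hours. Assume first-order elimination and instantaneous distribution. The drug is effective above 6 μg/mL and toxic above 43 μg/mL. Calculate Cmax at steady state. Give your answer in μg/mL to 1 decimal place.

The dosing interval is 2 half-lives, so f = 2^(−2) = 0.25.
Accumulation ratio R = 1/(1 − f) = 1/0.75 = 4/3.
Single-dose peak C₀ = D/Vd = 216/8 = 27 μg/mL.
Steady-state peak Cmax,ss = C₀·R = 27 × 4/3 ≈ 36.000 μg/mL.
Peak 36.0 μg/mL vs MTC 43 μg/mL: below toxic threshold.

36.0 μg/mL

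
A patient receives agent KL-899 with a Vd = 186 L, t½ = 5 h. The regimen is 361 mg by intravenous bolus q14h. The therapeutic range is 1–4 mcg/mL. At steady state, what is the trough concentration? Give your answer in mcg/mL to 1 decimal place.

0.3 mcg/mL

k = ln2/t½ = ln2/5 ≈ 0.138629 h⁻¹; fraction remaining f = e^(−kτ) = e^(−0.138629×14) ≈ 0.1436.
Accumulation ratio R = 1/(1 − f) ≈ 1/0.8564 ≈ 1.1677.
Single-dose peak C₀ = D/Vd = 361/186 ≈ 1.941 mcg/mL.
Steady-state peak Cmax,ss = C₀·R ≈ 1.941 × 1.1677 ≈ 2.267 mcg/mL.
Steady-state trough Cmin,ss = Cmax,ss·f ≈ 2.267 × 0.1436 ≈ 0.326 mcg/mL.
Trough 0.3 mcg/mL vs MEC 1 mcg/mL: subtherapeutic.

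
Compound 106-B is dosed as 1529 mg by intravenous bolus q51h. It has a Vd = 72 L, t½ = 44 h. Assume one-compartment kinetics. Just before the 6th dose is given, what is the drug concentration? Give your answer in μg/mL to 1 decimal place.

f = (1/2)^(τ/t½) = (1/2)^(51/44) ≈ 0.4478.
C₀ = D/Vd = 1529/72 ≈ 21.236 μg/mL.
Before the 6th dose, 5 doses have been given. Superposition: Cmin = C₀·(f + f² + … + f^5).
≈ 21.236 × (0.4478 + 0.2005 + 0.0898 + 0.0402 + 0.0180) ≈ 21.236 × 0.7963 ≈ 16.910 μg/mL.

16.9 μg/mL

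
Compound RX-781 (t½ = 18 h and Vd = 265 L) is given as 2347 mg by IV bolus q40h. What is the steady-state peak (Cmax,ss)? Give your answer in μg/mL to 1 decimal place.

11.3 μg/mL

k = ln2/t½ = ln2/18 ≈ 0.038508 h⁻¹; fraction remaining f = e^(−kτ) = e^(−0.038508×40) ≈ 0.2143.
At steady state, accumulation factor R = 1/(1 − e^(−kτ)) ≈ 1.2728.
Single-dose peak C₀ = D/Vd = 2347/265 ≈ 8.857 μg/mL.
Steady-state peak Cmax,ss = C₀·R ≈ 8.857 × 1.2728 ≈ 11.273 μg/mL.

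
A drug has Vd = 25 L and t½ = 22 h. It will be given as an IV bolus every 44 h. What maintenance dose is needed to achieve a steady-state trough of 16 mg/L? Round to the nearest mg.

1200 mg

τ/t½ = 44/22 ≈ 2, so f = (1/2)^(44/22) ≈ 0.250000.
Cmin,ss = (D/Vd)·f/(1−f), so D = Cmin,ss·Vd·(1−f)/f.
D = 16 × 25 × (1−f)/f ≈ 16 × 25 × 3.00000 ≈ 1200.00 mg.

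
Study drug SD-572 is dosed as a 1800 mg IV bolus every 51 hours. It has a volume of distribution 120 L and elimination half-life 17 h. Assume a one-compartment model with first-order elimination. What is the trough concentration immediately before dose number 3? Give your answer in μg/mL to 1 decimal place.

2.1 μg/mL

f = (1/2)^(τ/t½) = (1/2)^(51/17) ≈ 0.1250.
C₀ = D/Vd = 1800/120 ≈ 15.000 μg/mL.
Before the 3rd dose, 2 doses have been given. Superposition: Cmin = C₀·(f + f²).
≈ 15.000 × (0.1250 + 0.0156) ≈ 15.000 × 0.1406 ≈ 2.109 μg/mL.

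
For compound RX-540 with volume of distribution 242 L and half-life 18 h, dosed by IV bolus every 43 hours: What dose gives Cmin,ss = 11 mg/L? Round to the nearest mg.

11280 mg

τ/t½ = 43/18 ≈ 2.3889, so f = (1/2)^(43/18) ≈ 0.190929.
Cmin,ss = (D/Vd)·f/(1−f), so D = Cmin,ss·Vd·(1−f)/f.
D = 11 × 242 × (1−f)/f ≈ 11 × 242 × 4.23755 ≈ 11280.36 mg.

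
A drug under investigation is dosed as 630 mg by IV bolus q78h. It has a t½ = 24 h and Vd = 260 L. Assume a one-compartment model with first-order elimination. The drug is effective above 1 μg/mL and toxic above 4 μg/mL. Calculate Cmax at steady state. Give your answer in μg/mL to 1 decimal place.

2.7 μg/mL

Over one 78-h interval, 78/24 ≈ 3.25 half-lives elapse, leaving f ≈ 0.1051 of each dose.
At steady state, accumulation factor R = 1/(1 − e^(−kτ)) ≈ 1.1174.
Single-dose peak C₀ = D/Vd = 630/260 ≈ 2.423 μg/mL.
Steady-state peak Cmax,ss = C₀·R ≈ 2.423 × 1.1174 ≈ 2.707 μg/mL.
Peak 2.7 μg/mL vs MTC 4 μg/mL: below toxic threshold.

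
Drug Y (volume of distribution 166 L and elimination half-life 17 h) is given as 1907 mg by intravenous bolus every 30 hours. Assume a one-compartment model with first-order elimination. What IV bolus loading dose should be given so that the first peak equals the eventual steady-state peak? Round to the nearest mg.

2702 mg

f = (1/2)^(30/17) ≈ 0.294287; accumulation ratio R = 1/(1−f) ≈ 1.41701.
Loading dose to hit Cmax,ss on first dose: D_load = D_maint·R ≈ 1907 × 1.41701 ≈ 2702.24 mg.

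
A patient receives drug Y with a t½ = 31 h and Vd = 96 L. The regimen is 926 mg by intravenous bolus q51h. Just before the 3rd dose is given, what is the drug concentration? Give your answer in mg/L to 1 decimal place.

f = (1/2)^(τ/t½) = (1/2)^(51/31) ≈ 0.3197.
C₀ = D/Vd = 926/96 ≈ 9.646 mg/L.
Before the 3rd dose, 2 doses have been given. Superposition: Cmin = C₀·(f + f²).
≈ 9.646 × (0.3197 + 0.1022) ≈ 9.646 × 0.4219 ≈ 4.070 mg/L.

4.1 mg/L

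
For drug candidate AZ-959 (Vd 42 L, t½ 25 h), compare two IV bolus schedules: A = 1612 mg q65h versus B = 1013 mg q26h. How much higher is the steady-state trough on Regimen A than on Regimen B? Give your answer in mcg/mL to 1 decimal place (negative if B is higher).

Regimen A: f = (1/2)^(65/25) ≈ 0.1649; Cmin,ss = (1612/42)·f/(1−f) ≈ 7.579 mcg/mL.
Regimen B: f = (1/2)^(26/25) ≈ 0.4863; Cmin,ss = (1013/42)·f/(1−f) ≈ 22.833 mcg/mL.
Difference ≈ 7.579 − 22.833 ≈ -15.254 mcg/mL.

-15.3 mcg/mL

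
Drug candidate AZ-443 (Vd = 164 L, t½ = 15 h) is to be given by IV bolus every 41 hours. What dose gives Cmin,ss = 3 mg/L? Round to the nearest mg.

τ/t½ = 41/15 ≈ 2.7333, so f = (1/2)^(41/15) ≈ 0.150378.
Cmin,ss = (D/Vd)·f/(1−f), so D = Cmin,ss·Vd·(1−f)/f.
D = 3 × 164 × (1−f)/f ≈ 3 × 164 × 5.64991 ≈ 2779.76 mg.

2780 mg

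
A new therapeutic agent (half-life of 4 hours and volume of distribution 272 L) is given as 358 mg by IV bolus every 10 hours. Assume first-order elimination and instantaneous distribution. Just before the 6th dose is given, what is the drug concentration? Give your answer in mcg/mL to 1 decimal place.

0.3 mcg/mL

f = (1/2)^(τ/t½) = (1/2)^(10/4) ≈ 0.1768.
C₀ = D/Vd = 358/272 ≈ 1.316 mcg/mL.
Before the 6th dose, 5 doses have been given. Superposition: Cmin = C₀·(f + f² + … + f^5).
≈ 1.316 × (0.1768 + 0.0313 + 0.0055 + 0.0010 + 0.0002) ≈ 1.316 × 0.2148 ≈ 0.283 mcg/mL.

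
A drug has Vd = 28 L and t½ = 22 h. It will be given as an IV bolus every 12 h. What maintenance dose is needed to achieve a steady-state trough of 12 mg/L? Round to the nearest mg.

154 mg

τ/t½ = 12/22 ≈ 0.54545, so f = (1/2)^(12/22) ≈ 0.685175.
Cmin,ss = (D/Vd)·f/(1−f), so D = Cmin,ss·Vd·(1−f)/f.
D = 12 × 28 × (1−f)/f ≈ 12 × 28 × 0.45948 ≈ 154.39 mg.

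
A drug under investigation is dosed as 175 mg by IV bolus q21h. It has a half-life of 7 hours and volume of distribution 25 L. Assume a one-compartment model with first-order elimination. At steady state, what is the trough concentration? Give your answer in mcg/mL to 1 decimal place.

1.0 mcg/mL

τ = 21 h = 3 half-lives, so f = (1/2)^3 = 0.125.
At steady state, R = 1/(1 − 0.125) = 8/7.
Single-dose peak C₀ = D/Vd = 175/25 = 7 mcg/mL.
Steady-state peak Cmax,ss = C₀·R = 7 × 8/7 ≈ 8.000 mcg/mL.
Steady-state trough Cmin,ss = Cmax,ss·f ≈ 8.000 × 0.125 ≈ 1.000 mcg/mL.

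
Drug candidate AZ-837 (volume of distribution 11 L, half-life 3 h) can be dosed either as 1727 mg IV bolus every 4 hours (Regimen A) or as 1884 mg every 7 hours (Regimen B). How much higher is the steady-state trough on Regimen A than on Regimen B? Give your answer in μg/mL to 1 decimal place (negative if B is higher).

Regimen A: f = (1/2)^(4/3) ≈ 0.3969; Cmin,ss = (1727/11)·f/(1−f) ≈ 103.322 μg/mL.
Regimen B: f = (1/2)^(7/3) ≈ 0.1984; Cmin,ss = (1884/11)·f/(1−f) ≈ 42.391 μg/mL.
Difference ≈ 103.322 − 42.391 ≈ 60.931 μg/mL.

60.9 μg/mL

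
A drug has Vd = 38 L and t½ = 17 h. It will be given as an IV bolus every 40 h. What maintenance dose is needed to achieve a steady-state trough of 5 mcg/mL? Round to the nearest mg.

τ/t½ = 40/17 ≈ 2.3529, so f = (1/2)^(40/17) ≈ 0.195747.
Cmin,ss = (D/Vd)·f/(1−f), so D = Cmin,ss·Vd·(1−f)/f.
D = 5 × 38 × (1−f)/f ≈ 5 × 38 × 4.10864 ≈ 780.64 mg.

781 mg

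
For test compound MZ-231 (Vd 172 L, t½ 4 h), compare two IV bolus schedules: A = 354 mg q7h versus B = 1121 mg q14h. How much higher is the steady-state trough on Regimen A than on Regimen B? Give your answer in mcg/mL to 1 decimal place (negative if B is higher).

0.2 mcg/mL

Regimen A: f = (1/2)^(7/4) ≈ 0.2973; Cmin,ss = (354/172)·f/(1−f) ≈ 0.871 mcg/mL.
Regimen B: f = (1/2)^(14/4) ≈ 0.0884; Cmin,ss = (1121/172)·f/(1−f) ≈ 0.632 mcg/mL.
Difference ≈ 0.871 − 0.632 ≈ 0.239 mcg/mL.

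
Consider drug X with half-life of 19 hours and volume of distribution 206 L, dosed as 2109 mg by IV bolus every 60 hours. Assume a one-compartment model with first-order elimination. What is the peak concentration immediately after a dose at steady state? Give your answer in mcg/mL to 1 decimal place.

Over one 60-h interval, 60/19 ≈ 3.1579 half-lives elapse, leaving f ≈ 0.1120 of each dose.
At steady state, accumulation factor R = 1/(1 − e^(−kτ)) ≈ 1.1261.
Each bolus raises the concentration by D/Vd = 2109/206 ≈ 10.238 mcg/mL.
Cmax,ss = C₀/(1 − f) ≈ 10.238/0.8880 ≈ 11.529 mcg/mL.

11.5 mcg/mL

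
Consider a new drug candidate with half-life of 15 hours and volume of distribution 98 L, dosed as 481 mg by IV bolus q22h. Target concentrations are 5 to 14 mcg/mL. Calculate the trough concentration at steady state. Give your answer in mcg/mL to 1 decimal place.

2.8 mcg/mL

k = ln2/t½ = ln2/15 ≈ 0.046210 h⁻¹; fraction remaining f = e^(−kτ) = e^(−0.046210×22) ≈ 0.3618.
Single-dose peak C₀ = D/Vd = 481/98 ≈ 4.908 mcg/mL.
Steady-state trough Cmin,ss = C₀·f/(1−f) ≈ 4.908 × 0.3618/0.6382 ≈ 2.782 mcg/mL.
Trough 2.8 mcg/mL vs MEC 5 mcg/mL: subtherapeutic.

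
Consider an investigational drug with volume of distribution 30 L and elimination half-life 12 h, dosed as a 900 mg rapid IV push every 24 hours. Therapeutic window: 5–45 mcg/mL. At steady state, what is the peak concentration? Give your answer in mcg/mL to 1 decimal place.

40.0 mcg/mL

τ = 24 h = 2 half-lives, so f = (1/2)^2 = 0.25.
Accumulation ratio R = 1/(1 − f) = 1/0.75 = 4/3.
Single-dose peak C₀ = D/Vd = 900/30 = 30 mcg/mL.
Steady-state peak Cmax,ss = C₀·R = 30 × 4/3 ≈ 40.000 mcg/mL.
Peak 40.0 mcg/mL vs MTC 45 mcg/mL: below toxic threshold.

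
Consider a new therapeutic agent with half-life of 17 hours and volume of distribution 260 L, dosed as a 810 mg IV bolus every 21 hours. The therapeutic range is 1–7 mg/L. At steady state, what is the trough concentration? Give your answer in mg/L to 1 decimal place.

Over one 21-h interval, 21/17 ≈ 1.2353 half-lives elapse, leaving f ≈ 0.4248 of each dose.
Single-dose peak C₀ = D/Vd = 810/260 ≈ 3.115 mg/L.
Steady-state trough Cmin,ss = C₀·f/(1−f) ≈ 3.115 × 0.4248/0.5752 ≈ 2.301 mg/L.
Trough 2.3 mg/L vs MEC 1 mg/L: adequate.

2.3 mg/L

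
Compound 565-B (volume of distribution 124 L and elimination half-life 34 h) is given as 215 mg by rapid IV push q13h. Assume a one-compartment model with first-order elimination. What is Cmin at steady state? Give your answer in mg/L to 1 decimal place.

5.7 mg/L

Over one 13-h interval, 13/34 ≈ 0.38235 half-lives elapse, leaving f ≈ 0.7672 of each dose.
At steady state, accumulation factor R = 1/(1 − e^(−kτ)) ≈ 4.2955.
Each bolus raises the concentration by D/Vd = 215/124 ≈ 1.734 mg/L.
Steady-state peak Cmax,ss = C₀·R ≈ 1.734 × 4.2955 ≈ 7.448 mg/L.
Steady-state trough Cmin,ss = Cmax,ss·f ≈ 7.448 × 0.7672 ≈ 5.714 mg/L.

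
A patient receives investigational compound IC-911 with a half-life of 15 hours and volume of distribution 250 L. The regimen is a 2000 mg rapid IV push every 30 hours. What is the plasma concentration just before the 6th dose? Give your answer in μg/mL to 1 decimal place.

f = (1/2)^(τ/t½) = (1/2)^(30/15) ≈ 0.2500.
C₀ = D/Vd = 2000/250 ≈ 8.000 μg/mL.
Before the 6th dose, 5 doses have been given. Superposition: Cmin = C₀·(f + f² + … + f^5).
≈ 8.000 × (0.2500 + 0.0625 + 0.0156 + 0.0039 + 0.0010) ≈ 8.000 × 0.3330 ≈ 2.664 μg/mL.

2.7 μg/mL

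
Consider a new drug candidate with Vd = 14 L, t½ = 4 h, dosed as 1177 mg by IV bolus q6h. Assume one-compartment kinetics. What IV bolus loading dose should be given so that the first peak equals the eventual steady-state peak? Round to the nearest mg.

f = (1/2)^(6/4) ≈ 0.353553; accumulation ratio R = 1/(1−f) ≈ 1.54692.
Loading dose to hit Cmax,ss on first dose: D_load = D_maint·R ≈ 1177 × 1.54692 ≈ 1820.72 mg.

1821 mg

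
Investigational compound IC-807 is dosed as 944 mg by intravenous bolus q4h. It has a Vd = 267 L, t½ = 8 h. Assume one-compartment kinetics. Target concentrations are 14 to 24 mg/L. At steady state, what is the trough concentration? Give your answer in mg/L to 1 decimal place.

8.5 mg/L

k = ln2/t½ = ln2/8 ≈ 0.086643 h⁻¹; fraction remaining f = e^(−kτ) = e^(−0.086643×4) ≈ 0.7071.
At steady state, accumulation factor R = 1/(1 − e^(−kτ)) ≈ 3.4141.
Single-dose peak C₀ = D/Vd = 944/267 ≈ 3.536 mg/L.
Steady-state peak Cmax,ss = C₀·R ≈ 3.536 × 3.4141 ≈ 12.072 mg/L.
Steady-state trough Cmin,ss = Cmax,ss·f ≈ 12.072 × 0.7071 ≈ 8.536 mg/L.
Trough 8.5 mg/L vs MEC 14 mg/L: subtherapeutic.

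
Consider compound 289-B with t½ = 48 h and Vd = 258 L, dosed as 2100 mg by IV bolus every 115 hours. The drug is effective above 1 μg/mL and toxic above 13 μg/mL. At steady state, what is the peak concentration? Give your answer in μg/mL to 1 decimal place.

10.0 μg/mL

τ/t½ = 115/48 ≈ 2.3958, so fraction remaining f = (1/2)^(115/48) ≈ 0.1900.
At steady state, accumulation factor R = 1/(1 − e^(−kτ)) ≈ 1.2346.
Each bolus raises the concentration by D/Vd = 2100/258 ≈ 8.140 μg/mL.
Cmax,ss = C₀/(1 − f) ≈ 8.140/0.8100 ≈ 10.049 μg/mL.
Peak 10.0 μg/mL vs MTC 13 μg/mL: below toxic threshold.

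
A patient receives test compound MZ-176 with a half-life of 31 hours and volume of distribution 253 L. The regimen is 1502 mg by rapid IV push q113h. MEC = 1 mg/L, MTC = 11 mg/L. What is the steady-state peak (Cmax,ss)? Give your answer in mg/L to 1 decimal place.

τ/t½ = 113/31 ≈ 3.6452, so fraction remaining f = (1/2)^(113/31) ≈ 0.0799.
At steady state, accumulation factor R = 1/(1 − e^(−kτ)) ≈ 1.0868.
Each bolus raises the concentration by D/Vd = 1502/253 ≈ 5.937 mg/L.
Steady-state peak Cmax,ss = C₀·R ≈ 5.937 × 1.0868 ≈ 6.452 mg/L.
Peak 6.5 mg/L vs MTC 11 mg/L: below toxic threshold.

6.5 mg/L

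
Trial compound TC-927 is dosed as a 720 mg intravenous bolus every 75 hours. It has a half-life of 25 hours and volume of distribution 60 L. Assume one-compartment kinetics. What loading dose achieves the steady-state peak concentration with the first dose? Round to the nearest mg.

823 mg

f = (1/2)^(75/25) ≈ 0.125000; accumulation ratio R = 1/(1−f) ≈ 1.14286.
Loading dose to hit Cmax,ss on first dose: D_load = D_maint·R ≈ 720 × 1.14286 ≈ 822.86 mg.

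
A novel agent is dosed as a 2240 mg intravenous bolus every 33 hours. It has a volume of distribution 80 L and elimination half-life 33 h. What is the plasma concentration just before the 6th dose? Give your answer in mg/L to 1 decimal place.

f = (1/2)^(τ/t½) = (1/2)^(33/33) ≈ 0.5000.
C₀ = D/Vd = 2240/80 ≈ 28.000 mg/L.
Before the 6th dose, 5 doses have been given. Superposition: Cmin = C₀·(f + f² + … + f^5).
≈ 28.000 × (0.5000 + 0.2500 + 0.1250 + 0.0625 + 0.0313) ≈ 28.000 × 0.9688 ≈ 27.126 mg/L.

27.1 mg/L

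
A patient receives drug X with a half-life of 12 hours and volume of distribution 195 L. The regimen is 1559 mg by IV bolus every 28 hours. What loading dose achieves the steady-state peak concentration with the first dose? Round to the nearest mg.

f = (1/2)^(28/12) ≈ 0.198425; accumulation ratio R = 1/(1−f) ≈ 1.24754.
Loading dose to hit Cmax,ss on first dose: D_load = D_maint·R ≈ 1559 × 1.24754 ≈ 1944.91 mg.

1945 mg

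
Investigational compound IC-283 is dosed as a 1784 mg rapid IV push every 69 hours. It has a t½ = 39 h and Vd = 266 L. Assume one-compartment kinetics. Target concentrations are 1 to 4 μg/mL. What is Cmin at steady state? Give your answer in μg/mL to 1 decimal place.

τ/t½ = 69/39 ≈ 1.7692, so fraction remaining f = (1/2)^(69/39) ≈ 0.2934.
Accumulation ratio R = 1/(1 − f) ≈ 1/0.7066 ≈ 1.4152.
Each bolus raises the concentration by D/Vd = 1784/266 ≈ 6.707 μg/mL.
Steady-state peak Cmax,ss = C₀·R ≈ 6.707 × 1.4152 ≈ 9.492 μg/mL.
Steady-state trough Cmin,ss = Cmax,ss·f ≈ 9.492 × 0.2934 ≈ 2.785 μg/mL.
Trough 2.8 μg/mL vs MEC 1 μg/mL: adequate.

2.8 μg/mL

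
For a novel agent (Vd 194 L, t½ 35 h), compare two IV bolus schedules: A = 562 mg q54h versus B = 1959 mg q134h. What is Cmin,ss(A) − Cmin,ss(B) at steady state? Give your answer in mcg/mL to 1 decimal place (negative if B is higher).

Regimen A: f = (1/2)^(54/35) ≈ 0.3432; Cmin,ss = (562/194)·f/(1−f) ≈ 1.514 mcg/mL.
Regimen B: f = (1/2)^(134/35) ≈ 0.0704; Cmin,ss = (1959/194)·f/(1−f) ≈ 0.765 mcg/mL.
Difference ≈ 1.514 − 0.765 ≈ 0.749 mcg/mL.

0.7 mcg/mL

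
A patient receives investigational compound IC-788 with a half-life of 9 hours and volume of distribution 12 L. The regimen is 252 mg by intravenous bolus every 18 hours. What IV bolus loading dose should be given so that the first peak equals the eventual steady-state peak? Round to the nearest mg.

f = (1/2)^(18/9) ≈ 0.250000; accumulation ratio R = 1/(1−f) ≈ 1.33333.
Loading dose to hit Cmax,ss on first dose: D_load = D_maint·R ≈ 252 × 1.33333 ≈ 336.00 mg.

336 mg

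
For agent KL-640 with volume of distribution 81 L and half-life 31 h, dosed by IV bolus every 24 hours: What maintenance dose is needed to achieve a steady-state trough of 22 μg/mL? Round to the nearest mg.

τ/t½ = 24/31 ≈ 0.77419, so f = (1/2)^(24/31) ≈ 0.584715.
Cmin,ss = (D/Vd)·f/(1−f), so D = Cmin,ss·Vd·(1−f)/f.
D = 22 × 81 × (1−f)/f ≈ 22 × 81 × 0.71023 ≈ 1265.63 mg.

1266 mg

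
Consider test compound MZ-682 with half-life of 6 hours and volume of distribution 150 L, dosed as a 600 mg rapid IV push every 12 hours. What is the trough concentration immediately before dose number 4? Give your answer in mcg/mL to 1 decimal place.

f = (1/2)^(τ/t½) = (1/2)^(12/6) ≈ 0.2500.
C₀ = D/Vd = 600/150 ≈ 4.000 mcg/mL.
Before the 4th dose, 3 doses have been given. Superposition: Cmin = C₀·(f + f² + … + f^3).
≈ 4.000 × (0.2500 + 0.0625 + 0.0156) ≈ 4.000 × 0.3281 ≈ 1.312 mcg/mL.

1.3 mcg/mL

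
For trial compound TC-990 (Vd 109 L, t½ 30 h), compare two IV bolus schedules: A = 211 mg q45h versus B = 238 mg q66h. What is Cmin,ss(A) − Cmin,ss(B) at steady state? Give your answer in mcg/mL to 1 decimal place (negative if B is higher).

Regimen A: f = (1/2)^(45/30) ≈ 0.3536; Cmin,ss = (211/109)·f/(1−f) ≈ 1.059 mcg/mL.
Regimen B: f = (1/2)^(66/30) ≈ 0.2176; Cmin,ss = (238/109)·f/(1−f) ≈ 0.607 mcg/mL.
Difference ≈ 1.059 − 0.607 ≈ 0.452 mcg/mL.

0.5 mcg/mL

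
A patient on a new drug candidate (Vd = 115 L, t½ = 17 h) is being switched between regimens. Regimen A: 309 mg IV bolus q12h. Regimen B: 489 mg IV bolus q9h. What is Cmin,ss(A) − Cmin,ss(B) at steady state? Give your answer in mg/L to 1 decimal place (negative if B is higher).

Regimen A: f = (1/2)^(12/17) ≈ 0.6131; Cmin,ss = (309/115)·f/(1−f) ≈ 4.258 mg/L.
Regimen B: f = (1/2)^(9/17) ≈ 0.6928; Cmin,ss = (489/115)·f/(1−f) ≈ 9.590 mg/L.
Difference ≈ 4.258 − 9.590 ≈ -5.332 mg/L.

-5.3 mg/L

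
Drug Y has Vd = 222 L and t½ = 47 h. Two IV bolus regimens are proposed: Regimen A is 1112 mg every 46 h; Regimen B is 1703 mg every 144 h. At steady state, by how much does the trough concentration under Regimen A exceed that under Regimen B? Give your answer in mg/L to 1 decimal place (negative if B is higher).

Regimen A: f = (1/2)^(46/47) ≈ 0.5074; Cmin,ss = (1112/222)·f/(1−f) ≈ 5.160 mg/L.
Regimen B: f = (1/2)^(144/47) ≈ 0.1196; Cmin,ss = (1703/222)·f/(1−f) ≈ 1.042 mg/L.
Difference ≈ 5.160 − 1.042 ≈ 4.118 mg/L.

4.1 mg/L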